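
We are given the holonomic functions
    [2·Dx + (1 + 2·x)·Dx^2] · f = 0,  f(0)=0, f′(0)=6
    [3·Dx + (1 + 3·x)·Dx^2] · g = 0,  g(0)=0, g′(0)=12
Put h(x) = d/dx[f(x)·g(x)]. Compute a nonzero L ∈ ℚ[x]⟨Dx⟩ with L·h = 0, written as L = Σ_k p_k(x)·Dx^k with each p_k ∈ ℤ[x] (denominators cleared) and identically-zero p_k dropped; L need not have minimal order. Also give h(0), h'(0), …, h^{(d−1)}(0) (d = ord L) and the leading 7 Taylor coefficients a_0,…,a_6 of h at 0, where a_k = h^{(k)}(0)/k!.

f: a_k = 0, 6, -6, 8, -12, 96/5, -32, …
g: a_k = 0, 12, -18, 36, -81, 972/5, -486, …
L₀ := L_f ⊗_s L_g (sym. prod.), ord ≤ 4.
h=h₀': d/dx-closure on L₀ ⇒ L.
L = (156 + 720·x + 864·x^2) + (310 + 2244·x + 5400·x^2 + 4320·x^3)·Dx + (88 + 860·x + 3132·x^2 + 5040·x^3 + 3024·x^4)·Dx^2 + (5 + 62·x + 305·x^2 + 744·x^3 + 900·x^4 + 432·x^5)·Dx^3  (order 3).
h: a_k = 0, 144, -540, 1680, -4950, 71604/5, -41244, …
ICs: h(0) = 0, h′(0) = 144, h′′(0) = -1080.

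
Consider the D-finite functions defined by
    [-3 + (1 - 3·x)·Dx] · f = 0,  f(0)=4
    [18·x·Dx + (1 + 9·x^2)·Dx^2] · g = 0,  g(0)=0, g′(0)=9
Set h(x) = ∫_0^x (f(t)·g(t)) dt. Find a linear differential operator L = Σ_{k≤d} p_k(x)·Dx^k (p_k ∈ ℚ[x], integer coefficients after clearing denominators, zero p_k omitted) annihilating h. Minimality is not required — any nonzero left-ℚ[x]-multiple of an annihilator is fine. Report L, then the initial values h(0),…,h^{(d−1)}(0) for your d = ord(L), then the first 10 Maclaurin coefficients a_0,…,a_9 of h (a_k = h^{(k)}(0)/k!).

f: a_k = 4, 12, 36, 108, 324, 972, 2916, 8748, 26244, 78732, …
g: a_k = 0, 9, 0, -27, 0, 729/5, 0, -6561/7, 0, 6561, …
Sym-product of L_f,L_g gives L₀ (≤ ord 2).
∫: right-multiply L₀ by Dx.
L = 54·x·Dx + (6 - 18·x + 108·x^2)·Dx^2 + (-1 + 3·x - 9·x^2 + 27·x^3)·Dx^3  (order 3).
h: a_k = 0, 0, 18, 36, 54, 648/5, 2106/5, 37908/35, 83106/35, 221616/35, …
ICs: h(0) = 0, h′(0) = 0, h′′(0) = 36.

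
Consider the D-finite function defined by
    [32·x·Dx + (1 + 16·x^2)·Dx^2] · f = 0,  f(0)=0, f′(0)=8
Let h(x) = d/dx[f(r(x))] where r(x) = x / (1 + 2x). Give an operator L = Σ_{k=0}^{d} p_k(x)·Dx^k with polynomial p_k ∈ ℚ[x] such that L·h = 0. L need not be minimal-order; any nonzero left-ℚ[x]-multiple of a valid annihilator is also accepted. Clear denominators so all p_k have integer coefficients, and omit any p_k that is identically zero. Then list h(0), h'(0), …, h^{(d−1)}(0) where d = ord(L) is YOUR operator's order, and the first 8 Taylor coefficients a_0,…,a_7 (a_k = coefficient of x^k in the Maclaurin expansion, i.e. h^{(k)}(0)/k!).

L = (4 + 40·x) + (1 + 4·x + 20·x^2)·Dx  (order 1).
h: a_k = 8, -32, -32, 768, -2432, -5632, 71168, -172032, …
ICs: h(0) = 8.

f: a_k = 0, 8, 0, -128/3, 0, 2048/5, 0, -32768/7, …
L₀ from L_f via x↦r, Dx↦r'^{-1}Dx.
Derive L from L₀ (diff closure).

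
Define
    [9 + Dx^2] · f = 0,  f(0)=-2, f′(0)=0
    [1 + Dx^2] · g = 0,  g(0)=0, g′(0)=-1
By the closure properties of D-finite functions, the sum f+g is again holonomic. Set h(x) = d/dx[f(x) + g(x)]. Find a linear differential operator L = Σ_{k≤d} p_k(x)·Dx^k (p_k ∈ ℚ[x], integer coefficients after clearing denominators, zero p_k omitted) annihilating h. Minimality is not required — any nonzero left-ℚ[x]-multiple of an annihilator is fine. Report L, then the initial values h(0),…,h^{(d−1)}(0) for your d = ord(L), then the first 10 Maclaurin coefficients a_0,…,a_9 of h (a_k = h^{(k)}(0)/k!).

L = 9 + 10·Dx^2 + Dx^4  (order 4).
h: a_k = -1, 18, 1/2, -27, -1/24, 243/20, 1/720, -729/280, -1/40320, 729/2240, …
ICs: h(0) = -1, h′(0) = 18, h′′(0) = 1, h′′′(0) = -162.

f: a_k = -2, 0, 9, 0, -27/4, 0, 81/40, 0, -729/2240, 0, …
g: a_k = 0, -1, 0, 1/6, 0, -1/120, 0, 1/5040, 0, -1/362880, …
L₀ := lclm(L_f,L_g); ord L₀ ≤ 2+2.
h=h₀': d/dx-closure on L₀ ⇒ L.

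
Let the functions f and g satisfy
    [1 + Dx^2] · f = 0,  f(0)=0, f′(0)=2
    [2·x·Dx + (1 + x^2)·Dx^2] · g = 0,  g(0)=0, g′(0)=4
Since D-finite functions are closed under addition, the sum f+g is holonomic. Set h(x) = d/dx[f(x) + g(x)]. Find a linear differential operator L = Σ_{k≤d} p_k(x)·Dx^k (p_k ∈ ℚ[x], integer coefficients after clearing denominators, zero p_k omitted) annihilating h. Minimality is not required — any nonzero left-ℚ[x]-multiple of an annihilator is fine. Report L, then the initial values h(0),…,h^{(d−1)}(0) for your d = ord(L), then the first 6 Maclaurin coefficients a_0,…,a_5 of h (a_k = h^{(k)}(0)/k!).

L = (-22·x + 28·x^3 + 2·x^5) + (-1 + 7·x^2 + 9·x^4 + x^6)·Dx + (-22·x + 28·x^3 + 2·x^5)·Dx^2 + (-1 + 7·x^2 + 9·x^4 + x^6)·Dx^3  (order 3).
h: a_k = 6, 0, -5, 0, 49/12, 0, …
ICs: h(0) = 6, h′(0) = 0, h′′(0) = -10.

f: a_k = 0, 2, 0, -1/3, 0, 1/60, …
g: a_k = 0, 4, 0, -4/3, 0, 4/5, …
Weyl lclm of L_f,L_g ⇒ L₀ (ord ≤ 4).
h=h₀': d/dx-closure on L₀ ⇒ L.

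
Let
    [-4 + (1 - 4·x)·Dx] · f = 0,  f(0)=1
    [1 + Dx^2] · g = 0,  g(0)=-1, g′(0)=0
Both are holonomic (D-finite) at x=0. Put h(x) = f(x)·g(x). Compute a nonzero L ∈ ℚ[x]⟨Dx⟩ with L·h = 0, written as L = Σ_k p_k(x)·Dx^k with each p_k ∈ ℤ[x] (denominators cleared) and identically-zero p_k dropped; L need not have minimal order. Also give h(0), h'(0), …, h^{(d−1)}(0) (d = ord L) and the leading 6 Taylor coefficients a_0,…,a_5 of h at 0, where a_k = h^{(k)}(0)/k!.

f: a_k = 1, 4, 16, 64, 256, 1024, …
g: a_k = -1, 0, 1/2, 0, -1/24, 0, …
f·g: L₀ = L_f ⊗_s L_g, ord ≤ 1·2.
L = (-1 + 4·x) + 8·Dx + (-1 + 4·x)·Dx^2  (order 2).
h: a_k = -1, -4, -31/2, -62, -5953/24, -5953/6, …
ICs: h(0) = -1, h′(0) = -4.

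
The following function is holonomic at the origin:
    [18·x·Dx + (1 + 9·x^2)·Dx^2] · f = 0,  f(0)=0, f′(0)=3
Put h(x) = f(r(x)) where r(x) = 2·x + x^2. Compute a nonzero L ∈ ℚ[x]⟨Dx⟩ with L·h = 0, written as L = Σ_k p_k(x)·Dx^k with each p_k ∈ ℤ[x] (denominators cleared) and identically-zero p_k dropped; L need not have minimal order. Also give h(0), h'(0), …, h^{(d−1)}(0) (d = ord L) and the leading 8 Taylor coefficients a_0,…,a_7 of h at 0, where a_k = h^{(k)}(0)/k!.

L = (-1 + 72·x + 144·x^2 + 108·x^3 + 27·x^4)·Dx + (1 + x + 36·x^2 + 72·x^3 + 45·x^4 + 9·x^5)·Dx^2  (order 2).
h: a_k = 0, 6, 3, -72, -108, 7506/5, 3879, -252720/7, …
ICs: h(0) = 0, h′(0) = 6.

f: a_k = 0, 3, 0, -9, 0, 243/5, 0, -2187/7, …
h₀=f(r): pull back L_f along r ⇒ L₀.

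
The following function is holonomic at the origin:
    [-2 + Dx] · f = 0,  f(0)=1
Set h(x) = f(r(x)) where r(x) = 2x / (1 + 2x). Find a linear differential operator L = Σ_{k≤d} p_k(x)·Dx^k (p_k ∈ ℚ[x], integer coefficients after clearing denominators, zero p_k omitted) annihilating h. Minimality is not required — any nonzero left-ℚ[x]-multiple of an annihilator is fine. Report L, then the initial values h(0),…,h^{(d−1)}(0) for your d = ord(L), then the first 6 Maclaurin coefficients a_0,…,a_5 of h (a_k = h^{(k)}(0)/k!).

L = -4 + (1 + 4·x + 4·x^2)·Dx  (order 1).
h: a_k = 1, 4, 0, -16/3, 32/3, -64/5, …
ICs: h(0) = 1.

f: a_k = 1, 2, 2, 4/3, 2/3, 4/15, …
h₀=f(r): pull back L_f along r ⇒ L₀.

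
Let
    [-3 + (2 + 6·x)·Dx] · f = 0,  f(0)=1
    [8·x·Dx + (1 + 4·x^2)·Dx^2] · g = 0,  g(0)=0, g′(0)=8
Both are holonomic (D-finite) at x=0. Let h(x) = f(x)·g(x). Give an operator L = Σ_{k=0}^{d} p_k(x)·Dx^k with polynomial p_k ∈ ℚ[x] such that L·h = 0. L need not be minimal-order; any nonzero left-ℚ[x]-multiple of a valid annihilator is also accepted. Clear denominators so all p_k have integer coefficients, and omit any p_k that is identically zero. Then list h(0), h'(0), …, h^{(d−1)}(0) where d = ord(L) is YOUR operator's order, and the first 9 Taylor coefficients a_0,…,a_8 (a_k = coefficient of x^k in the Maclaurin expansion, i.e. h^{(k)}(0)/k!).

f: a_k = 1, 3/2, -9/8, 27/16, -405/128, 1701/256, -15309/1024, 72171/2048, -2814669/32768, …
g: a_k = 0, 8, 0, -32/3, 0, 128/5, 0, -512/7, 0, …
L₀ := L_f ⊗_s L_g (sym. prod.), ord ≤ 2.
L = (27 - 48·x - 36·x^2) + (-12 - 4·x + 144·x^2 + 144·x^3)·Dx + (4 + 24·x + 52·x^2 + 96·x^3 + 144·x^4)·Dx^2  (order 2).
h: a_k = 0, 8, 12, -59/3, -5/2, 983/80, 11769/160, -841319/4480, 1294977/8960, …
ICs: h(0) = 0, h′(0) = 8.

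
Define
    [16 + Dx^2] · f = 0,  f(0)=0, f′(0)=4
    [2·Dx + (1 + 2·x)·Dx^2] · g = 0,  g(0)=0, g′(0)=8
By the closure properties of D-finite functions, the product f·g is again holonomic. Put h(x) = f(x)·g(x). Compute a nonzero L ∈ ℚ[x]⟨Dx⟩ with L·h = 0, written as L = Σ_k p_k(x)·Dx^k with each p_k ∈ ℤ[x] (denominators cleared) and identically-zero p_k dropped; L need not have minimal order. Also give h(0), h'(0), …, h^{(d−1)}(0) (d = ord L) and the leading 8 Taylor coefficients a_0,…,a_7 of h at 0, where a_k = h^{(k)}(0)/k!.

L = (2688 + 27648·x + 93184·x^2 + 131072·x^3 + 65536·x^4) + (896 + 5888·x + 12288·x^2 + 8192·x^3)·Dx + (408 + 3712·x + 11904·x^2 + 16384·x^3 + 8192·x^4)·Dx^2 + (56 + 368·x + 768·x^2 + 512·x^3)·Dx^3 + (15 + 124·x + 380·x^2 + 512·x^3 + 256·x^4)·Dx^4  (order 4).
h: a_k = 0, 0, 32, -32, -128/3, 64/3, 512/9, -1024/15, …
ICs: h(0) = 0, h′(0) = 0, h′′(0) = 64, h′′′(0) = -192.

f: a_k = 0, 4, 0, -32/3, 0, 128/15, 0, -1024/315, …
g: a_k = 0, 8, -8, 32/3, -16, 128/5, -128/3, 512/7, …
f·g: L₀ = L_f ⊗_s L_g, ord ≤ 2·2.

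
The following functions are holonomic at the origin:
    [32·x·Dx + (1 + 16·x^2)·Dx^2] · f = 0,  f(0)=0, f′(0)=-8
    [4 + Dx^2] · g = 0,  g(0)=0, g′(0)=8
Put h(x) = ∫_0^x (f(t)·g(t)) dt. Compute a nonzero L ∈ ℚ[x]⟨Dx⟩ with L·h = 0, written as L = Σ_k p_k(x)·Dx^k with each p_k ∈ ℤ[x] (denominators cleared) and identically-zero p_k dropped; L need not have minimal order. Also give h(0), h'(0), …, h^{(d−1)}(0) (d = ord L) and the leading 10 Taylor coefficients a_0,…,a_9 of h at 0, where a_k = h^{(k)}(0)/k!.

L = (1360 + 60416·x^2 + 106496·x^4 + 262144·x^6 + 1048576·x^8)·Dx + (2304·x + 45056·x^3 + 196608·x^5 + 1048576·x^7)·Dx^2 + (360 + 15872·x^2 + 36864·x^4 + 131072·x^6 + 524288·x^8)·Dx^3 + (576·x + 11264·x^3 + 49152·x^5 + 262144·x^7)·Dx^4 + (5 + 192·x^2 + 2560·x^4 + 16384·x^6 + 65536·x^8)·Dx^5  (order 5).
h: a_k = 0, 0, 0, -64/3, 0, 384/5, 0, -31616/63, 0, 39680/9, …
ICs: h(0) = 0, h′(0) = 0, h′′(0) = 0, h′′′(0) = -128, h′′′′(0) = 0.

f: a_k = 0, -8, 0, 128/3, 0, -2048/5, 0, 32768/7, 0, -524288/9, …
g: a_k = 0, 8, 0, -16/3, 0, 16/15, 0, -32/315, 0, 16/2835, …
L₀ := L_f ⊗_s L_g (sym. prod.), ord ≤ 4.
h=∫h₀ ⇒ L = L₀·Dx.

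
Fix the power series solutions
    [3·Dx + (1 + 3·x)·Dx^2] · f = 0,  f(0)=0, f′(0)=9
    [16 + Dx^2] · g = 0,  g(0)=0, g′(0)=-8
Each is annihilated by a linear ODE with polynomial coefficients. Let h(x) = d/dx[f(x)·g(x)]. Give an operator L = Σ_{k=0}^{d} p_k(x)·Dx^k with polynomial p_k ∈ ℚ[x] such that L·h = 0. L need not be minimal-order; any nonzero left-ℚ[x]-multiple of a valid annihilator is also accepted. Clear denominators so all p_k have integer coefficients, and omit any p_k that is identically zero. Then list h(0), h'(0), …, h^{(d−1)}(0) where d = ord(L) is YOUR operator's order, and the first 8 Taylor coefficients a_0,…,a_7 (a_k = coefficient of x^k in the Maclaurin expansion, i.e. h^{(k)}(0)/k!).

f: a_k = 0, 9, -27/2, 27, -243/4, 729/5, -729/2, 6561/7, …
g: a_k = 0, -8, 0, 64/3, 0, -256/15, 0, 2048/315, …
h₀=f·g: eliminate ⇒ L₀, order ≤ 2·2.
h=h₀': d/dx-closure on L₀ ⇒ L.
L = (-252256 - 1400832·x + 774144·x^2 + 36937728·x^3 + 133871616·x^4 + 191102976·x^5 + 95551488·x^6) + (-43296 + 45216·x + 2557440·x^2 + 11404800·x^3 + 19906560·x^4 + 11943936·x^5)·Dx + (-14630 - 16992·x + 831600·x^2 + 6110208·x^3 + 17853696·x^4 + 23887872·x^5 + 11943936·x^6)·Dx^2 + (-2706 + 2826·x + 159840·x^2 + 712800·x^3 + 1244160·x^4 + 746496·x^5)·Dx^3 + (71 + 4410·x + 48951·x^2 + 237600·x^3 + 592920·x^4 + 746496·x^5 + 373248·x^6)·Dx^4  (order 4).
h: a_k = 0, -144, 324, -96, 990, -4464, 64764/5, -1341248/35, …
ICs: h(0) = 0, h′(0) = -144, h′′(0) = 648, h′′′(0) = -576.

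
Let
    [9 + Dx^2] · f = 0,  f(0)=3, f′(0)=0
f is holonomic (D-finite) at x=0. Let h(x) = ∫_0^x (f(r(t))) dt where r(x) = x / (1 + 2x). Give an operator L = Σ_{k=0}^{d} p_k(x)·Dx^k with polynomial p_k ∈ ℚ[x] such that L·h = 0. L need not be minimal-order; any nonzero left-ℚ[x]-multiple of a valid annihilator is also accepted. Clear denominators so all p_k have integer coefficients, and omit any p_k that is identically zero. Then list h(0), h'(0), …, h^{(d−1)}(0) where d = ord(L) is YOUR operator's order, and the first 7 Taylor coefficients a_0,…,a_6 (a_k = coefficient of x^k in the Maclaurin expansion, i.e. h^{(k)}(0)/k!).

L = 9·Dx + (4 + 24·x + 48·x^2 + 32·x^3)·Dx^2 + (1 + 8·x + 24·x^2 + 32·x^3 + 16·x^4)·Dx^3  (order 3).
h: a_k = 0, 3, 0, -9/2, 27/2, -243/8, 117/2, …
ICs: h(0) = 0, h′(0) = 3, h′′(0) = 0.

f: a_k = 3, 0, -27/2, 0, 81/8, 0, -243/80, …
Change of var in L_f (x↦r) gives L₀.
h=∫₀ˣh₀: take L = L₀·Dx.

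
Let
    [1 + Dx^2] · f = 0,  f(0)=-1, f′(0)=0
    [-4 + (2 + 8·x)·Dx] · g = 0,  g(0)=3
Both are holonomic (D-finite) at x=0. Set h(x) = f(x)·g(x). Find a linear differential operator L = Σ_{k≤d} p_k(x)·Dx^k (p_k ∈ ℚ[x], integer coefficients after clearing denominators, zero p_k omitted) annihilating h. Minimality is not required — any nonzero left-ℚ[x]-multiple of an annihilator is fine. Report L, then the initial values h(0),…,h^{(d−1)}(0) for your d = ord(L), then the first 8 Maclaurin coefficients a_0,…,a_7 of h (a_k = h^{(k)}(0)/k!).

f: a_k = -1, 0, 1/2, 0, -1/24, 0, 1/720, 0, …
g: a_k = 3, 6, -6, 12, -30, 84, -252, 792, …
Sym-product of L_f,L_g gives L₀ (≤ ord 2).
L = (13 + 8·x + 16·x^2) + (-4 - 16·x)·Dx + (1 + 8·x + 16·x^2)·Dx^2  (order 2).
h: a_k = -3, -6, 15/2, -9, 215/8, -313/4, 56941/240, -90059/120, …
ICs: h(0) = -3, h′(0) = -6.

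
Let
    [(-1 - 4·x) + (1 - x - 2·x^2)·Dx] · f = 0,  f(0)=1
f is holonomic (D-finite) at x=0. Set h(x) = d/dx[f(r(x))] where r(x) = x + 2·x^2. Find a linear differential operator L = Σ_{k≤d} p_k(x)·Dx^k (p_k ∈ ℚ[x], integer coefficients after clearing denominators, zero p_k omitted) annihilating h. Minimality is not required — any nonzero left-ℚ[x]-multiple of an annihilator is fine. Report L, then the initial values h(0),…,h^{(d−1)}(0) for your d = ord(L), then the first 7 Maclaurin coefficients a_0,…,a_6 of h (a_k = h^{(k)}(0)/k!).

f: a_k = 1, 1, 3, 5, 11, 21, 43, …
Substitute x→r, Dx→(1/r')Dx; clear ⇒ L₀.
h=h₀': d/dx-closure on L₀ ⇒ L.
L = (10 + 72·x + 240·x^2 + 544·x^3 + 1344·x^4 + 1920·x^5 + 1280·x^6) + (-1 - 7·x - 12·x^2 + 32·x^3 + 200·x^4 + 384·x^5 + 448·x^6 + 256·x^7)·Dx  (order 1).
h: a_k = 1, 10, 51, 212, 845, 3342, 12551, …
ICs: h(0) = 1.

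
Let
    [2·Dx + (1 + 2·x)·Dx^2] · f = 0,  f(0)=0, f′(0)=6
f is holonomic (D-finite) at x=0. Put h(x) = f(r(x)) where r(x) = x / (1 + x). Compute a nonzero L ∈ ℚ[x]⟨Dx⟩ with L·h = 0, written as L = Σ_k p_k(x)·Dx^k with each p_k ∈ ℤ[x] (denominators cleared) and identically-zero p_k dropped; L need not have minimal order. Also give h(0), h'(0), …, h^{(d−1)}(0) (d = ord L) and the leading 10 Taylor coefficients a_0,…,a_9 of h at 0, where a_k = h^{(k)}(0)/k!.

L = (4 + 6·x)·Dx + (1 + 4·x + 3·x^2)·Dx^2  (order 2).
h: a_k = 0, 6, -12, 26, -60, 726/5, -364, 6558/7, -2460, 19682/3, …
ICs: h(0) = 0, h′(0) = 6.

f: a_k = 0, 6, -6, 8, -12, 96/5, -32, 384/7, -96, 512/3, …
Change of var in L_f (x↦r) gives L₀.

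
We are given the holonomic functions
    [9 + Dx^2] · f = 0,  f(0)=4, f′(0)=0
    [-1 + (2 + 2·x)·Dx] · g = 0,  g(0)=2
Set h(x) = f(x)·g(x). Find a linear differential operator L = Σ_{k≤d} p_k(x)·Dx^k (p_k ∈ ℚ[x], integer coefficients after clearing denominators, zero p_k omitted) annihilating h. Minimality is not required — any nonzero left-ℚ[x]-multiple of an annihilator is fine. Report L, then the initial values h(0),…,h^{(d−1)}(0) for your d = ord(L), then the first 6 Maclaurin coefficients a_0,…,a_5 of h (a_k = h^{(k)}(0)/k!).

f: a_k = 4, 0, -18, 0, 27/2, 0, …
g: a_k = 2, 1, -1/4, 1/8, -5/64, 7/128, …
f·g: L₀ = L_f ⊗_s L_g, ord ≤ 2·1.
L = (39 + 72·x + 36·x^2) + (-4 - 4·x)·Dx + (4 + 8·x + 4·x^2)·Dx^2  (order 2).
h: a_k = 8, 4, -37, -35/2, 499/16, 367/32, …
ICs: h(0) = 8, h′(0) = 4.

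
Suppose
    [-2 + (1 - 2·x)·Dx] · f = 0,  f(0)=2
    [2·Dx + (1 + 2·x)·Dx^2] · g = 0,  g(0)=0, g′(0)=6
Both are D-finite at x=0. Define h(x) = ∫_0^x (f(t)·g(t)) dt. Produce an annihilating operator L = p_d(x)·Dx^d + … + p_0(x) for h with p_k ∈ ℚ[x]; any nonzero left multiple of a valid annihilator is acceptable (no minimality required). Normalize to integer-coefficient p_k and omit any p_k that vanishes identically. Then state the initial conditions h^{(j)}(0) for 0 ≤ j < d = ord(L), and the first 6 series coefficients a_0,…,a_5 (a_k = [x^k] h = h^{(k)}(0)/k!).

f: a_k = 2, 4, 8, 16, 32, 64, …
g: a_k = 0, 6, -6, 8, -12, 96/5, …
f·g: L₀ = L_f ⊗_s L_g, ord ≤ 1·2.
∫: right-multiply L₀ by Dx.
L = 4·Dx + (2 + 12·x)·Dx^2 + (-1 + 4·x^2)·Dx^3  (order 3).
h: a_k = 0, 0, 6, 4, 10, 56/5, …
ICs: h(0) = 0, h′(0) = 0, h′′(0) = 12.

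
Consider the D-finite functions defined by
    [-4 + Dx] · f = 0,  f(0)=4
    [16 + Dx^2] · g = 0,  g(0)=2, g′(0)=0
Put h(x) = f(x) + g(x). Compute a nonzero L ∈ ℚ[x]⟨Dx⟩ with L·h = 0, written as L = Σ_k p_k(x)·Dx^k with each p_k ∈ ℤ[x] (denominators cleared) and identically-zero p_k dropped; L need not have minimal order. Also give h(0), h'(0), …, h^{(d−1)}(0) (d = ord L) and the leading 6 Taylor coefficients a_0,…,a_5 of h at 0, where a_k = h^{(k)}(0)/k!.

f: a_k = 4, 16, 32, 128/3, 128/3, 512/15, …
g: a_k = 2, 0, -16, 0, 64/3, 0, …
Sum ⇒ L₀ = lclm(L_f,L_g) in ℚ(x)⟨Dx⟩.
L = -64 + 16·Dx - 4·Dx^2 + Dx^3  (order 3).
h: a_k = 6, 16, 16, 128/3, 64, 512/15, …
ICs: h(0) = 6, h′(0) = 16, h′′(0) = 32.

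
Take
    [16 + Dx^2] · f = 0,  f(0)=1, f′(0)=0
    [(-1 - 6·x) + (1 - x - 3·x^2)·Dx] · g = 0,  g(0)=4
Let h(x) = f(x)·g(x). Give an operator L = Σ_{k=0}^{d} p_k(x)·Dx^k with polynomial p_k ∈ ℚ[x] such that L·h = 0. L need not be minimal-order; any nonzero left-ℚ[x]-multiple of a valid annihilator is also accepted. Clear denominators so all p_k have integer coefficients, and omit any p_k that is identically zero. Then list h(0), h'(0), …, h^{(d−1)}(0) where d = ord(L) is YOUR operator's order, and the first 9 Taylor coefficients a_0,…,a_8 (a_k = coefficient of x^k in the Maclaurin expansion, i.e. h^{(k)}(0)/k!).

L = (-10 + 16·x + 48·x^2) + (2 + 12·x)·Dx + (-1 + x + 3·x^2)·Dx^2  (order 2).
h: a_k = 4, 4, -16, -4, -28/3, -64/3, -3244/45, -6124/45, -108944/315, …
ICs: h(0) = 4, h′(0) = 4.

f: a_k = 1, 0, -8, 0, 32/3, 0, -256/45, 0, 512/315, …
g: a_k = 4, 4, 16, 28, 76, 160, 388, 868, 2032, …
L₀ := L_f ⊗_s L_g (sym. prod.), ord ≤ 2.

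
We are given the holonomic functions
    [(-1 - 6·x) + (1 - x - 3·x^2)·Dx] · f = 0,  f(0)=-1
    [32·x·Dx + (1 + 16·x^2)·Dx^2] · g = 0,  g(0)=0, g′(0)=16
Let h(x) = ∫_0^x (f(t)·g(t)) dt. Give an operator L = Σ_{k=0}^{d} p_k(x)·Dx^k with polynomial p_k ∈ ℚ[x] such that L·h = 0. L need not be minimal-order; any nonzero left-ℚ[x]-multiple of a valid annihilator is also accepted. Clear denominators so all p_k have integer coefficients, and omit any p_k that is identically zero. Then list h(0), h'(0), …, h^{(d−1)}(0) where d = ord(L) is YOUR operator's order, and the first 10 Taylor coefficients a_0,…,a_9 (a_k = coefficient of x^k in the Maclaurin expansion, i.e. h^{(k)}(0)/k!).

L = (6 + 32·x + 288·x^2)·Dx + (2 - 20·x + 64·x^2 + 288·x^3)·Dx^2 + (-1 + x - 13·x^2 + 16·x^3 + 48·x^4)·Dx^3  (order 3).
h: a_k = 0, 0, -8, -16/3, 16/3, -16/3, -5864/45, -12928/105, 80782/105, 374768/945, …
ICs: h(0) = 0, h′(0) = 0, h′′(0) = -16.

f: a_k = -1, -1, -4, -7, -19, -40, -97, -217, -508, -1159, …
g: a_k = 0, 16, 0, -256/3, 0, 4096/5, 0, -65536/7, 0, 1048576/9, …
f·g: L₀ = L_f ⊗_s L_g, ord ≤ 1·2.
h=∫h₀ ⇒ L = L₀·Dx.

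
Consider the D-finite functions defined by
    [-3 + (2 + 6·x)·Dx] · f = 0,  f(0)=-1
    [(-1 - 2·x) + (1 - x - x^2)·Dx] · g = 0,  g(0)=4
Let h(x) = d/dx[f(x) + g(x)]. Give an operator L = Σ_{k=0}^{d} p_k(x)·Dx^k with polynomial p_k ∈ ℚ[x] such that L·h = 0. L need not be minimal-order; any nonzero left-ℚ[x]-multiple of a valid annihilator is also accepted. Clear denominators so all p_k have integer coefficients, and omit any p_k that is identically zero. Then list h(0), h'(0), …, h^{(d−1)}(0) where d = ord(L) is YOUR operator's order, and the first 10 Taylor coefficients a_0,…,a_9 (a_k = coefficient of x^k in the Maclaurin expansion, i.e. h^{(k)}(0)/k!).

f: a_k = -1, -3/2, 9/8, -27/16, 405/128, -1701/256, 15309/1024, -72171/2048, 2814669/32768, -14073345/65536, …
g: a_k = 4, 4, 8, 12, 20, 32, 52, 84, 136, 220, …
Sum ⇒ L₀ = lclm(L_f,L_g) in ℚ(x)⟨Dx⟩.
h₀' ⇒ L via d/dx closure of L₀.
L = (-216 - 666·x - 972·x^2 - 468·x^3 - 270·x^4) + (-45 - 624·x - 2079·x^2 - 2688·x^3 - 1737·x^4 - 810·x^5)·Dx + (22 + 122·x + 146·x^2 - 162·x^3 - 426·x^4 - 474·x^5 - 180·x^6)·Dx^2  (order 2).
h: a_k = 5/2, 73/4, 495/16, 2965/32, 32455/256, 205671/512, 699027/2048, 7271117/4096, 3101175/65536, 1184356915/131072, …
ICs: h(0) = 5/2, h′(0) = 73/4.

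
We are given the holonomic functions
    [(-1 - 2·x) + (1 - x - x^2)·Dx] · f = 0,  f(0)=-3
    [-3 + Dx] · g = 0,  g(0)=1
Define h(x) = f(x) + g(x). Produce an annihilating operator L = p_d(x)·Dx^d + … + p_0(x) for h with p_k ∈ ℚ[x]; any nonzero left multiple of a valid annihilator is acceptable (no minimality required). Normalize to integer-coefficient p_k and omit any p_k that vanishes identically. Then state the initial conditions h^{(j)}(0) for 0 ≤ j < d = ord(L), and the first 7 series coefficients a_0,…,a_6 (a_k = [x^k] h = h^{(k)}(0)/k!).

L = (-3 - 9·x - 45·x^2 - 18·x^3) + (-5 + 24·x + 15·x^2 - 18·x^3 - 9·x^4)·Dx + (2 - 7·x + 8·x^3 + 3·x^4)·Dx^2  (order 2).
h: a_k = -2, 0, -3/2, -9/2, -93/8, -879/40, -3039/80, …
ICs: h(0) = -2, h′(0) = 0.

f: a_k = -3, -3, -6, -9, -15, -24, -39, …
g: a_k = 1, 3, 9/2, 9/2, 27/8, 81/40, 81/80, …
Weyl lclm of L_f,L_g ⇒ L₀ (ord ≤ 2).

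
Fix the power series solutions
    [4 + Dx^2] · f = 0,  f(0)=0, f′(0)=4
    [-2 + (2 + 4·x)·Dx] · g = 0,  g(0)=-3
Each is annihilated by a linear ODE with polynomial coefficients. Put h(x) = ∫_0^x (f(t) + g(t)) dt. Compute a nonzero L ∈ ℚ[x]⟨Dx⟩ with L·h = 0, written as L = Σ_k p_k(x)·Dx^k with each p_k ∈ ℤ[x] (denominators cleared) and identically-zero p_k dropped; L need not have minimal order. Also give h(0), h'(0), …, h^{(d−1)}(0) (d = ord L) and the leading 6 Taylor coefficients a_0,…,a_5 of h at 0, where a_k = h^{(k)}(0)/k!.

L = (-28 - 64·x - 64·x^2)·Dx + (12 + 88·x + 192·x^2 + 128·x^3)·Dx^2 + (-7 - 16·x - 16·x^2)·Dx^3 + (3 + 22·x + 48·x^2 + 32·x^3)·Dx^4  (order 4).
h: a_k = 0, -3, 1/2, 1/2, -25/24, 3/8, …
ICs: h(0) = 0, h′(0) = -3, h′′(0) = 1, h′′′(0) = 3.

f: a_k = 0, 4, 0, -8/3, 0, 8/15, …
g: a_k = -3, -3, 3/2, -3/2, 15/8, -21/8, …
h₀=f+g: left-lcm gives L₀, ord ≤ 3.
h=∫h₀ ⇒ L = L₀·Dx.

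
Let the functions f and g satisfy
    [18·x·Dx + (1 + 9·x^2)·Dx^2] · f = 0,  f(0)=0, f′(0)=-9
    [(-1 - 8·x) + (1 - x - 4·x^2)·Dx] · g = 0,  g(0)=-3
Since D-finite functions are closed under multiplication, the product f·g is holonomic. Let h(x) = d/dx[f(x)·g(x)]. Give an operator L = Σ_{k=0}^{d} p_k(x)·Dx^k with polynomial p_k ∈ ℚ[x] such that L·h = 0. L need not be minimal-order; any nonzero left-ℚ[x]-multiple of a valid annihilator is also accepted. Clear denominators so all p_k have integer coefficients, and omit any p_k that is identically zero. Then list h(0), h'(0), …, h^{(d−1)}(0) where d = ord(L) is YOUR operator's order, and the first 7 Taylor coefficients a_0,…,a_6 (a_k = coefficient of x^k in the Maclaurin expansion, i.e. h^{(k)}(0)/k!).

f: a_k = 0, -9, 0, 27, 0, -729/5, 0, …
g: a_k = -3, -3, -15, -27, -87, -195, -543, …
Sym-product of L_f,L_g gives L₀ (≤ ord 2).
Differentiate: ansatz ord ≤ ord L₀ ⇒ L.
L = (6 + 5022·x^2 + 7776·x^3 + 46656·x^4) + (21 + 186·x + 297·x^2 + 1710·x^3 + 7776·x^4 + 31104·x^5)·Dx + (-4 - 5·x - 119·x^2 + 99·x^3 - 315·x^4 + 1296·x^5 + 3888·x^6)·Dx^2  (order 2).
h: a_k = 27, 54, 162, 648, 4077, 43902/5, 13392, …
ICs: h(0) = 27, h′(0) = 54.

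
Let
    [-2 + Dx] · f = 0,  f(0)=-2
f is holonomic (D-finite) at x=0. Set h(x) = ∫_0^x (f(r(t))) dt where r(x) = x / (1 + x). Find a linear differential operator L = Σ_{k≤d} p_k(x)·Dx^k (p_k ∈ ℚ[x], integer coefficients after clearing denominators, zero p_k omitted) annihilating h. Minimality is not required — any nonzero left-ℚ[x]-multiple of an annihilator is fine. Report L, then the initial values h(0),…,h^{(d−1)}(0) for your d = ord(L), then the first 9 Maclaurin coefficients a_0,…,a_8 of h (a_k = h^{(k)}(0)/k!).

L = -2·Dx + (1 + 2·x + x^2)·Dx^2  (order 2).
h: a_k = 0, -2, -2, 0, 1/3, -4/15, 2/15, -8/315, -5/126, …
ICs: h(0) = 0, h′(0) = -2.

f: a_k = -2, -4, -4, -8/3, -4/3, -8/15, -8/45, -16/315, -4/315, …
f∘r: x↦r, Dx↦Dx/r' in L_f ⇒ L₀.
h=∫₀ˣh₀: take L = L₀·Dx.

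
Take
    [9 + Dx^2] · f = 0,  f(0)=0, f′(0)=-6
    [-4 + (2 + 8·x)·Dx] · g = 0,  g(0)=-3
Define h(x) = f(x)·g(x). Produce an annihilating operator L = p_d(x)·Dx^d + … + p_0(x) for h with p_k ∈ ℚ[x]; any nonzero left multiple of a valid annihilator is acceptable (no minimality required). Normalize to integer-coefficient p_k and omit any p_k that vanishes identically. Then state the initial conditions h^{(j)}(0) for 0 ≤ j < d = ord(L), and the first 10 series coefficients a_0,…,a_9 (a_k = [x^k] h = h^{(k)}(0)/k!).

f: a_k = 0, -6, 0, 9, 0, -81/20, 0, 243/280, 0, -243/2240, …
g: a_k = -3, -6, 6, -12, 30, -84, 252, -792, 2574, -8580, …
Sym-product of L_f,L_g gives L₀ (≤ ord 2).
L = (21 + 72·x + 144·x^2) + (-4 - 16·x)·Dx + (1 + 8·x + 16·x^2)·Dx^2  (order 2).
h: a_k = 0, 18, 36, -63, 18, -2277/20, 4203/10, -355293/280, 113103/28, -29774007/2240, …
ICs: h(0) = 0, h′(0) = 18.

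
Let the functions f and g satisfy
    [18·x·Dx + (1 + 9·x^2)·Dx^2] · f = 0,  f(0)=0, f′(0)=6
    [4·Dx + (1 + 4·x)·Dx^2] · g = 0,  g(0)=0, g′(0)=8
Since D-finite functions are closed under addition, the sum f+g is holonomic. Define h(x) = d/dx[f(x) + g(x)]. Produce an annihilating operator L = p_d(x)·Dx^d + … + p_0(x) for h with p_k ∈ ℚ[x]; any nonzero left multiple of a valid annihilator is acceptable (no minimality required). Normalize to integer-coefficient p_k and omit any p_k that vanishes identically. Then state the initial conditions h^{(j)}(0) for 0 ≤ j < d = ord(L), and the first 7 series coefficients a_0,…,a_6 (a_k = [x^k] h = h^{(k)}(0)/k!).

L = (-36 - 432·x + 972·x^2 + 1296·x^3) + (-25 - 72·x - 189·x^2 + 1944·x^3 + 2592·x^4)·Dx + (-2 + x + 36·x^2 + 81·x^3 + 486·x^4 + 648·x^5)·Dx^2  (order 2).
h: a_k = 14, -32, 74, -512, 2534, -8192, 28394, …
ICs: h(0) = 14, h′(0) = -32.

f: a_k = 0, 6, 0, -18, 0, 486/5, 0, …
g: a_k = 0, 8, -16, 128/3, -128, 2048/5, -4096/3, …
Sum ⇒ L₀ = lclm(L_f,L_g) in ℚ(x)⟨Dx⟩.
Derive L from L₀ (diff closure).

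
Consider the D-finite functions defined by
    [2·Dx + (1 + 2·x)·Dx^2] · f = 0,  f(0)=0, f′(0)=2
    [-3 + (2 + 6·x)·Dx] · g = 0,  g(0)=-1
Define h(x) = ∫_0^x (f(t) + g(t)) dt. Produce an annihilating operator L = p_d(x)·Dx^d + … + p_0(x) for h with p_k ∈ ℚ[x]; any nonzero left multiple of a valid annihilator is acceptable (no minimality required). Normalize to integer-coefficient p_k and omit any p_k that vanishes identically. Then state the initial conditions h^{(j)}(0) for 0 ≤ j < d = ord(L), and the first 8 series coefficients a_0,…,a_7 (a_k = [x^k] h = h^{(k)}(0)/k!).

f: a_k = 0, 2, -2, 8/3, -4, 32/5, -32/3, 128/7, …
g: a_k = -1, -3/2, 9/8, -27/16, 405/128, -1701/256, 15309/1024, -72171/2048, …
L₀ := lclm(L_f,L_g); ord L₀ ≤ 2+1.
h=∫h₀ ⇒ L = L₀·Dx.
L = (-6 + 36·x)·Dx^2 + (5 + 84·x + 180·x^2)·Dx^3 + (2 + 22·x + 72·x^2 + 72·x^3)·Dx^4  (order 4).
h: a_k = 0, -1, 1/4, -7/24, 47/192, -107/640, -313/7680, 13159/21504, …
ICs: h(0) = 0, h′(0) = -1, h′′(0) = 1/2, h′′′(0) = -7/4.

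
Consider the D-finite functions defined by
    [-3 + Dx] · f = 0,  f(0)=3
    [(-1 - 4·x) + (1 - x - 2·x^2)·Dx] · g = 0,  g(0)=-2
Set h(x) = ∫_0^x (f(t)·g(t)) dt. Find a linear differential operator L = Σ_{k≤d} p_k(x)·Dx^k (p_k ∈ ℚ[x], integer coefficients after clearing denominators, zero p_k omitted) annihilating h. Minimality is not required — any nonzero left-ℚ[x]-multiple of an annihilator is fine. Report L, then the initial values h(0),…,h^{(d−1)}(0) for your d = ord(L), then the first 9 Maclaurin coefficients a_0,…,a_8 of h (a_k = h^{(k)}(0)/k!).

L = (4 + x - 6·x^2)·Dx + (-1 + x + 2·x^2)·Dx^2  (order 2).
h: a_k = 0, -6, -12, -21, -69/2, -1137/20, -477/5, -45879/280, -321213/1120, …
ICs: h(0) = 0, h′(0) = -6.

f: a_k = 3, 9, 27/2, 27/2, 81/8, 243/40, 243/80, 729/560, 2187/4480, …
g: a_k = -2, -2, -6, -10, -22, -42, -86, -170, -342, …
Product ⇒ symmetric product L₀, ord ≤ 1.
∫: right-multiply L₀ by Dx.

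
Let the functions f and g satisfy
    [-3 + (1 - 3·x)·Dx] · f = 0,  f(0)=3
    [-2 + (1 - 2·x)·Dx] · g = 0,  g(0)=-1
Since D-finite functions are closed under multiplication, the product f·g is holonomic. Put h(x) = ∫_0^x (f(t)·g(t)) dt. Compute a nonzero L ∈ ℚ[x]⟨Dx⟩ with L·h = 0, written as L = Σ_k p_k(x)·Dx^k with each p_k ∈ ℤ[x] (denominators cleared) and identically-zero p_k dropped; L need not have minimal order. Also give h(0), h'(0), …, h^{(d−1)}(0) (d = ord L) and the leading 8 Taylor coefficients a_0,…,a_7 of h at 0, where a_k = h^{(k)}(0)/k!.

L = (-5 + 12·x)·Dx + (1 - 5·x + 6·x^2)·Dx^2  (order 2).
h: a_k = 0, -3, -15/2, -19, -195/4, -633/5, -665/2, -6177/7, …
ICs: h(0) = 0, h′(0) = -3.

f: a_k = 3, 9, 27, 81, 243, 729, 2187, 6561, …
g: a_k = -1, -2, -4, -8, -16, -32, -64, -128, …
f·g: L₀ = L_f ⊗_s L_g, ord ≤ 1·1.
∫: right-multiply L₀ by Dx.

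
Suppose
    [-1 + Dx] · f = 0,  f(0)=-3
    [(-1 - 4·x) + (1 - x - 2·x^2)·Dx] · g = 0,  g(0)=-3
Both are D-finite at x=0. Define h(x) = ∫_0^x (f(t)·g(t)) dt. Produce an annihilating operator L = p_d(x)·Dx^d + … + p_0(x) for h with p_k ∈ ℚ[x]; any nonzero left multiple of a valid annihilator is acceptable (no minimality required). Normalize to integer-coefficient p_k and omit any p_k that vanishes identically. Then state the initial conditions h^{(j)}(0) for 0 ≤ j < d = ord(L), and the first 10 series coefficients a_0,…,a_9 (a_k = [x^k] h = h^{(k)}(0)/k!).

f: a_k = -3, -3, -3/2, -1/2, -1/8, -1/40, -1/240, -1/1680, -1/13440, -1/120960, …
g: a_k = -3, -3, -9, -15, -33, -63, -129, -255, -513, -1023, …
L₀ := L_f ⊗_s L_g (sym. prod.), ord ≤ 1.
h=∫h₀ ⇒ L = L₀·Dx.
L = (2 + 3·x - 2·x^2)·Dx + (-1 + x + 2·x^2)·Dx^2  (order 2).
h: a_k = 0, 9, 9, 27/2, 39/2, 255/8, 2103/40, 50737/560, 44279/280, 3783419/13440, …
ICs: h(0) = 0, h′(0) = 9.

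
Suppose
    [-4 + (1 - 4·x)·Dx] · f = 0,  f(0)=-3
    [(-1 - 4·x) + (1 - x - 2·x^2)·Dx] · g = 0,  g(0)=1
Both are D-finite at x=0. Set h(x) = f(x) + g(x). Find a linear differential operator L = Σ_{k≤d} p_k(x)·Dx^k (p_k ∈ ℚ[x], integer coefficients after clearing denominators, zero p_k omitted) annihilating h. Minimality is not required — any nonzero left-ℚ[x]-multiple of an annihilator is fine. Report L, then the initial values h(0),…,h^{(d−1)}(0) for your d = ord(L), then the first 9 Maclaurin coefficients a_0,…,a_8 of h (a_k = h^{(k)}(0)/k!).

L = (-8 - 144·x + 96·x^2 - 128·x^3) + (26 - 28·x - 120·x^2 + 128·x^3 - 256·x^4)·Dx + (-3 + 19·x - 34·x^2 + 24·x^3 + 16·x^4 - 64·x^5)·Dx^2  (order 2).
h: a_k = -2, -11, -45, -187, -757, -3051, -12245, -49067, -196437, …
ICs: h(0) = -2, h′(0) = -11.

f: a_k = -3, -12, -48, -192, -768, -3072, -12288, -49152, -196608, …
g: a_k = 1, 1, 3, 5, 11, 21, 43, 85, 171, …
Sum ⇒ L₀ = lclm(L_f,L_g) in ℚ(x)⟨Dx⟩.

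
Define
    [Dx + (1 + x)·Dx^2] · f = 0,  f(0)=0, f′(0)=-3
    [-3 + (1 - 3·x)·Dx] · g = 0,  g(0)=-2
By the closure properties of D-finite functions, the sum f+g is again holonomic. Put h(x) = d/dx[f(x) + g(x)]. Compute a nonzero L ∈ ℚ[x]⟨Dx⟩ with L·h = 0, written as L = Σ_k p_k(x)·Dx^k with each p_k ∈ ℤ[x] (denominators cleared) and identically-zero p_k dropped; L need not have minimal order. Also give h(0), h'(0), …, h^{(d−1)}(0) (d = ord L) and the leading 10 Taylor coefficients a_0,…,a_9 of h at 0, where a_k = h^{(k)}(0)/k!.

f: a_k = 0, -3, 3/2, -1, 3/4, -3/5, 1/2, -3/7, 3/8, -1/3, …
g: a_k = -2, -6, -18, -54, -162, -486, -1458, -4374, -13122, -39366, …
L₀ := lclm(L_f,L_g); ord L₀ ≤ 2+1.
Derive L from L₀ (diff closure).
L = (-66 - 18·x) + (-52 - 120·x - 36·x^2)·Dx + (7 - 11·x - 27·x^2 - 9·x^3)·Dx^2  (order 2).
h: a_k = -9, -33, -165, -645, -2433, -8745, -30621, -104973, -354297, -1180977, …
ICs: h(0) = -9, h′(0) = -33.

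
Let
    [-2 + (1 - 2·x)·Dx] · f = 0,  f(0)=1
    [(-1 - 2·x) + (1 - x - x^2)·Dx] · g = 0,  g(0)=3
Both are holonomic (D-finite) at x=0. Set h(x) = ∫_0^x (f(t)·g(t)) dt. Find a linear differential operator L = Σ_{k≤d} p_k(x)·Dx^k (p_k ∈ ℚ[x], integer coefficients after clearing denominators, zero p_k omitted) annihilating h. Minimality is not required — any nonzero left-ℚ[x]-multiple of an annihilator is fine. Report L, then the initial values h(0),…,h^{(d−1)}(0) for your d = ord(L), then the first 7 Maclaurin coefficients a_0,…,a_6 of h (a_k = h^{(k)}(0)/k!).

L = (-3 + 2·x + 6·x^2)·Dx + (1 - 3·x + x^2 + 2·x^3)·Dx^2  (order 2).
h: a_k = 0, 3, 9/2, 8, 57/4, 129/5, 47, …
ICs: h(0) = 0, h′(0) = 3.

f: a_k = 1, 2, 4, 8, 16, 32, 64, …
g: a_k = 3, 3, 6, 9, 15, 24, 39, …
h₀=f·g: eliminate ⇒ L₀, order ≤ 1·1.
∫: right-multiply L₀ by Dx.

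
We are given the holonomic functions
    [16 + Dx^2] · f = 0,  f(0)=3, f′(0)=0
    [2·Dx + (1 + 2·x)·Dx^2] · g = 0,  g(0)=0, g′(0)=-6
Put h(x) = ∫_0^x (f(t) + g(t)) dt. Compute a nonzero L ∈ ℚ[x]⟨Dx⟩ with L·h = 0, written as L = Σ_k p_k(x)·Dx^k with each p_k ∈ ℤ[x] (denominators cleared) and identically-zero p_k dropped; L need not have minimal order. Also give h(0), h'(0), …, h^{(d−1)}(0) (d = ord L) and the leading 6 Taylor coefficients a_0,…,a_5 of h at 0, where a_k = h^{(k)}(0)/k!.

L = (160 + 256·x + 256·x^2)·Dx^2 + (48 + 224·x + 384·x^2 + 256·x^3)·Dx^3 + (10 + 16·x + 16·x^2)·Dx^4 + (3 + 14·x + 24·x^2 + 16·x^3)·Dx^5  (order 5).
h: a_k = 0, 3, -3, -6, -2, 44/5, …
ICs: h(0) = 0, h′(0) = 3, h′′(0) = -6, h′′′(0) = -36, h′′′′(0) = -48.

f: a_k = 3, 0, -24, 0, 32, 0, …
g: a_k = 0, -6, 6, -8, 12, -96/5, …
f+g: L₀ = lclm(L_f,L_g), ord ≤ 2+2.
h=∫h₀ ⇒ L = L₀·Dx.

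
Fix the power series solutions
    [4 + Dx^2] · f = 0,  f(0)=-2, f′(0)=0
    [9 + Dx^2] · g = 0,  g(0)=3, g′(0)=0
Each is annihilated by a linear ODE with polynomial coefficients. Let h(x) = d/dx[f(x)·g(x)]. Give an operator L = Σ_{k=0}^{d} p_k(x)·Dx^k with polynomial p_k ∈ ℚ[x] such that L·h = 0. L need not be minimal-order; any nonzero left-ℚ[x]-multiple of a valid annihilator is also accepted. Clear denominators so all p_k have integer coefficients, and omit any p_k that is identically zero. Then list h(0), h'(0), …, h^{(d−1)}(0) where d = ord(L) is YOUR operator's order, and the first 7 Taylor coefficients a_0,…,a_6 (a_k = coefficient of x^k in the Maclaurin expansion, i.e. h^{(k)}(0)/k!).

f: a_k = -2, 0, 4, 0, -4/3, 0, 8/45, …
g: a_k = 3, 0, -27/2, 0, 81/8, 0, -243/80, …
h₀=f·g: eliminate ⇒ L₀, order ≤ 2·2.
Differentiate: ansatz ord ≤ ord L₀ ⇒ L.
L = 25 + 26·Dx^2 + Dx^4  (order 4).
h: a_k = 0, 78, 0, -313, 0, 7813/20, 0, …
ICs: h(0) = 0, h′(0) = 78, h′′(0) = 0, h′′′(0) = -1878.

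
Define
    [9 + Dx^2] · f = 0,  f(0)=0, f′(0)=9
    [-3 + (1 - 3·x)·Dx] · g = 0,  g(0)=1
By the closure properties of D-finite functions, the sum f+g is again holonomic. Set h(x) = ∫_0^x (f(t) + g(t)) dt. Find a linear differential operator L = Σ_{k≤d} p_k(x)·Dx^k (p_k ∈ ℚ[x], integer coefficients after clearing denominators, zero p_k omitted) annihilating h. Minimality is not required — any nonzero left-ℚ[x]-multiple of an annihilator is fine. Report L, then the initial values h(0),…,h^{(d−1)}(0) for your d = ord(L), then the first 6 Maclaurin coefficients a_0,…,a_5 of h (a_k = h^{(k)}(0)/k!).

L = (-63 + 54·x - 81·x^2)·Dx + (9 - 45·x + 81·x^2 - 81·x^3)·Dx^2 + (-7 + 6·x - 9·x^2)·Dx^3 + (1 - 5·x + 9·x^2 - 9·x^3)·Dx^4  (order 4).
h: a_k = 0, 1, 6, 3, 27/8, 81/5, …
ICs: h(0) = 0, h′(0) = 1, h′′(0) = 12, h′′′(0) = 18.

f: a_k = 0, 9, 0, -27/2, 0, 243/40, …
g: a_k = 1, 3, 9, 27, 81, 243, …
h₀=f+g: left-lcm gives L₀, ord ≤ 3.
∫: right-multiply L₀ by Dx.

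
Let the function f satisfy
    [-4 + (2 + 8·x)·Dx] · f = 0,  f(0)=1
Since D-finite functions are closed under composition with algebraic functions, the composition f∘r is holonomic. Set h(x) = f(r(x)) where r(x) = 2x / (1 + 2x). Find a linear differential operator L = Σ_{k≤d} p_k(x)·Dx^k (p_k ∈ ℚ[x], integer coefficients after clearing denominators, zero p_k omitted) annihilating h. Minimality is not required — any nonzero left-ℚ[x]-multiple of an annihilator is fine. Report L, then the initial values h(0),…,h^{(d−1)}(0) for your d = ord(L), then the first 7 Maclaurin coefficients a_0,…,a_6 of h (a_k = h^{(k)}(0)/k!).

L = -4 + (1 + 12·x + 20·x^2)·Dx  (order 1).
h: a_k = 1, 4, -16, 80, -480, 3264, -24064, …
ICs: h(0) = 1.

f: a_k = 1, 2, -2, 4, -10, 28, -84, …
Change of var in L_f (x↦r) gives L₀.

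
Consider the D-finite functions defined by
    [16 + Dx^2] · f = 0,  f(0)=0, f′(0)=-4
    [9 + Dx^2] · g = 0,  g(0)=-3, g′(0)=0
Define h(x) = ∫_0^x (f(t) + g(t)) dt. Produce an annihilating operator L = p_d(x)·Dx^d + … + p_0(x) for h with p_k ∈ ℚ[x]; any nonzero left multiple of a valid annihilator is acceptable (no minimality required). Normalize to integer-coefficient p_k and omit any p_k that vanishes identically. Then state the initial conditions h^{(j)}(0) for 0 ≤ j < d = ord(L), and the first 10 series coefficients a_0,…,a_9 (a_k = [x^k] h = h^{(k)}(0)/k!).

L = 144·Dx + 25·Dx^3 + Dx^5  (order 5).
h: a_k = 0, -3, -2, 9/2, 8/3, -81/40, -64/45, 243/560, 128/315, -243/4480, …
ICs: h(0) = 0, h′(0) = -3, h′′(0) = -4, h′′′(0) = 27, h′′′′(0) = 64.

f: a_k = 0, -4, 0, 32/3, 0, -128/15, 0, 1024/315, 0, -2048/2835, …
g: a_k = -3, 0, 27/2, 0, -81/8, 0, 243/80, 0, -2187/4480, 0, …
Sum ⇒ L₀ = lclm(L_f,L_g) in ℚ(x)⟨Dx⟩.
Integrate: L := L₀·Dx.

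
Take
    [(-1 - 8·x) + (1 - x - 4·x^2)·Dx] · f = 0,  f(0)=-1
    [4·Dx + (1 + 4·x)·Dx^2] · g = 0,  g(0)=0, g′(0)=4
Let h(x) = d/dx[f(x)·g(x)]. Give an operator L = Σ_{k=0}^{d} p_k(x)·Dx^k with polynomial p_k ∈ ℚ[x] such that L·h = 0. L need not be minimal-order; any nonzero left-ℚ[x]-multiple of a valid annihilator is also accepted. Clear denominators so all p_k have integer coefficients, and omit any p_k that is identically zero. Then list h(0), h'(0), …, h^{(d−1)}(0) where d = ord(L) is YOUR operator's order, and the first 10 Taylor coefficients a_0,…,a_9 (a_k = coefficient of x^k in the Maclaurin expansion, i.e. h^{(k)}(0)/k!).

L = (152 + 864·x + 2304·x^2) + (1 + 100·x + 960·x^2 + 1792·x^3)·Dx + (-3 - 25·x - 24·x^2 + 176·x^3 + 256·x^4)·Dx^2  (order 2).
h: a_k = -4, 8, -100, 560/3, -4372/3, 17336/5, -20500, 6362912/105, -10478948/35, 64191128/63, …
ICs: h(0) = -4, h′(0) = 8.

f: a_k = -1, -1, -5, -9, -29, -65, -181, -441, -1165, -2929, …
g: a_k = 0, 4, -8, 64/3, -64, 1024/5, -2048/3, 16384/7, -8192, 262144/9, …
f·g: L₀ = L_f ⊗_s L_g, ord ≤ 1·2.
h₀' ⇒ L via d/dx closure of L₀.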